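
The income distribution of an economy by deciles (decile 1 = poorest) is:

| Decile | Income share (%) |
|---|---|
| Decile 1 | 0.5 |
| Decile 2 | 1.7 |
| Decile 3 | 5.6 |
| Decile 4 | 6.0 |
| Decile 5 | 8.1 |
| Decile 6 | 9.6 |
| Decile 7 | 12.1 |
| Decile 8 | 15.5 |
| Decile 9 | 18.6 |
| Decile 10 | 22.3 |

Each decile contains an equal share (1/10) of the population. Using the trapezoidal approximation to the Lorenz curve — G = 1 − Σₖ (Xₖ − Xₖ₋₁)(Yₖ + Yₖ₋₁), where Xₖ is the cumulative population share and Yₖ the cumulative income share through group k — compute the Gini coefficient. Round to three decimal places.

0.384

Cumulative income shares Yₖ: 0.0050, 0.0220, 0.0780, 0.1380, 0.2190, 0.3150, 0.4360, 0.5910, 0.7770, 1.0000
Σ (Xₖ−Xₖ₋₁)(Yₖ+Yₖ₋₁) = (1/10)(0.0050+0.0000) + (1/10)(0.0220+0.0050) + (1/10)(0.0780+0.0220) + (1/10)(0.1380+0.0780) + (1/10)(0.2190+0.1380) + (1/10)(0.3150+0.2190) + (1/10)(0.4360+0.3150) + (1/10)(0.5910+0.4360) + (1/10)(0.7770+0.5910) + (1/10)(1.0000+0.7770)
  = 0.0005 + 0.0027 + 0.0100 + 0.0216 + 0.0357 + 0.0534 + 0.0751 + 0.1027 + 0.1368 + 0.1777 = 0.6162
G = 1 − 0.6162 = 0.3838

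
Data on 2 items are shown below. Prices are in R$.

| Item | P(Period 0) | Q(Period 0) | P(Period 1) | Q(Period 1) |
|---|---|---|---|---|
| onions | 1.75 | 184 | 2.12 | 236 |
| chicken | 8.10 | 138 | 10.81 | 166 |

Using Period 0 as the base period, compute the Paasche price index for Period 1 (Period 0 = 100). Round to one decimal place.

130.6

Paasche price index uses current-period quantities as weights.
ΣP(Period 1)·Q(Period 1) = 2.12×236 + 10.81×166 = 500.32 + 1794.46 = 2294.78
ΣP(Period 0)·Q(Period 1) = 1.75×236 + 8.10×166 = 413 + 1344.6 = 1757.6
Index = 2294.78 / 1757.6 × 100 = 130.5633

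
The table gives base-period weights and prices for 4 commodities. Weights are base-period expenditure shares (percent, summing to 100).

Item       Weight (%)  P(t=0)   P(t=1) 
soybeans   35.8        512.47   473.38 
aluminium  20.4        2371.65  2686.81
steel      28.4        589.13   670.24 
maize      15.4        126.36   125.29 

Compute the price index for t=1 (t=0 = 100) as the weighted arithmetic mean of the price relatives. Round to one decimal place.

soybeans: 35.8 × (473.38/512.47) = 35.8 × 0.923722 = 33.0693
aluminium: 20.4 × (2686.81/2371.65) = 20.4 × 1.132886 = 23.1109
steel: 28.4 × (670.24/589.13) = 28.4 × 1.137678 = 32.3100
maize: 15.4 × (125.29/126.36) = 15.4 × 0.991532 = 15.2696
Index = Σ wᵢ·(p₁ᵢ/p₀ᵢ) = 33.0693 + 23.1109 + 32.3100 + 15.2696 = 103.7598

103.8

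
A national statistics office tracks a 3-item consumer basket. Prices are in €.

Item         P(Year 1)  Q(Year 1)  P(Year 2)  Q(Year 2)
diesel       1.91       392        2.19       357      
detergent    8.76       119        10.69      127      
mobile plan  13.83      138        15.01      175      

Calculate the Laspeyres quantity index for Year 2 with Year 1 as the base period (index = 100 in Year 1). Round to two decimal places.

113.92

Laspeyres quantity index uses base-period prices as weights.
ΣP(Year 1)·Q(Year 2) = 1.91×357 + 8.76×127 + 13.83×175 = 681.87 + 1112.52 + 2420.25 = 4214.64
ΣP(Year 1)·Q(Year 1) = 1.91×392 + 8.76×119 + 13.83×138 = 748.72 + 1042.44 + 1908.54 = 3699.7
Index = 4214.64 / 3699.7 × 100 = 113.9184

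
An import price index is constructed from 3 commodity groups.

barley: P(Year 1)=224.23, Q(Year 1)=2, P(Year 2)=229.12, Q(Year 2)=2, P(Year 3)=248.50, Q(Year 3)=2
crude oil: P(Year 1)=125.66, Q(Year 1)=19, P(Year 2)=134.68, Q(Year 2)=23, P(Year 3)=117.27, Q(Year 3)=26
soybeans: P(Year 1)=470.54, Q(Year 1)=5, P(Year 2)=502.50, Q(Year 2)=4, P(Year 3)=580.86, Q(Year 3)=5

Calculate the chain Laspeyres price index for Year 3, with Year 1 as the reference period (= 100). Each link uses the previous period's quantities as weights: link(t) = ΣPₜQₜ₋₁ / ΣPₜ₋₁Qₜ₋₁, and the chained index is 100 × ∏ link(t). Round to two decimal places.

Link Year 1→Year 2:
ΣP(Year 2)Q(Year 1) = 229.12×2 + 134.68×19 + 502.50×5 = 458.24 + 2558.92 + 2512.5 = 5529.66
ΣP(Year 1)Q(Year 1) = 224.23×2 + 125.66×19 + 470.54×5 = 448.46 + 2387.54 + 2352.7 = 5188.7
link = 5529.66/5188.7 = 1.065712
Link Year 2→Year 3:
ΣP(Year 3)Q(Year 2) = 248.50×2 + 117.27×23 + 580.86×4 = 497 + 2697.21 + 2323.44 = 5517.65
ΣP(Year 2)Q(Year 2) = 229.12×2 + 134.68×23 + 502.50×4 = 458.24 + 3097.64 + 2010 = 5565.88
link = 5517.65/5565.88 = 0.991335
Chained index = 100 × 1.065712 × 0.991335 = 105.6477

105.65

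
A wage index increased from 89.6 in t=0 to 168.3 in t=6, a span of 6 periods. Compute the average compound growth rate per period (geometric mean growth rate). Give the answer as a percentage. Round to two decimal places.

Growth factor = (168.3/89.6)^(1/6) = (1.878348)^(1/6) = 1.110783
Growth rate = 1.110783 − 1 = 0.110783 = 11.0783%

11.08%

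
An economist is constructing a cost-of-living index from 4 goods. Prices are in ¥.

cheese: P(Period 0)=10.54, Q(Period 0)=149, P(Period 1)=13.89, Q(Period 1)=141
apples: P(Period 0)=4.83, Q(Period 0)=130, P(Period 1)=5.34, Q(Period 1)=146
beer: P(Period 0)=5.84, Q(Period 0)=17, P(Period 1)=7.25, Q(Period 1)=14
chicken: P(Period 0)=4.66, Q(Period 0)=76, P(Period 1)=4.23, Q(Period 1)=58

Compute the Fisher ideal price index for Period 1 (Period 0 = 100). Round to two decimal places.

Laspeyres component (base-period weights):
ΣP(Period 1)Q(Period 0) = 13.89×149 + 5.34×130 + 7.25×17 + 4.23×76 = 2069.61 + 694.2 + 123.25 + 321.48 = 3208.54
ΣP(Period 0)Q(Period 0) = 10.54×149 + 4.83×130 + 5.84×17 + 4.66×76 = 1570.46 + 627.9 + 99.28 + 354.16 = 2651.8
L = 3208.54 / 2651.8 × 100 = 120.9948
Paasche component (current-period weights):
ΣP(Period 1)Q(Period 1) = 13.89×141 + 5.34×146 + 7.25×14 + 4.23×58 = 1958.49 + 779.64 + 101.5 + 245.34 = 3084.97
ΣP(Period 0)Q(Period 1) = 10.54×141 + 4.83×146 + 5.84×14 + 4.66×58 = 1486.14 + 705.18 + 81.76 + 270.28 = 2543.36
P = 3084.97 / 2543.36 × 100 = 121.2951
Fisher = √(L × P) = √(120.9948 × 121.2951) = 121.1448

121.14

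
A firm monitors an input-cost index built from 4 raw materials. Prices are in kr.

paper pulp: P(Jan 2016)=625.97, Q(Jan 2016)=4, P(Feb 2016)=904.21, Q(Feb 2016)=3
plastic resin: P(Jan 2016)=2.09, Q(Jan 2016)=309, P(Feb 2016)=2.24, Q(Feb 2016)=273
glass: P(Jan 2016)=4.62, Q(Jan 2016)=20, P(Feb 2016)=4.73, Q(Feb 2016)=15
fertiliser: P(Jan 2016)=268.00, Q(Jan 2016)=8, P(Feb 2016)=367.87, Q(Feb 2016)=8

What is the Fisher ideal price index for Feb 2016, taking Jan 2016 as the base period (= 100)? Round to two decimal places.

136.18

Laspeyres component (base-period weights):
ΣP(Feb 2016)Q(Jan 2016) = 904.21×4 + 2.24×309 + 4.73×20 + 367.87×8 = 3616.84 + 692.16 + 94.6 + 2942.96 = 7346.56
ΣP(Jan 2016)Q(Jan 2016) = 625.97×4 + 2.09×309 + 4.62×20 + 268.00×8 = 2503.88 + 645.81 + 92.4 + 2144 = 5386.09
L = 7346.56 / 5386.09 × 100 = 136.3988
Paasche component (current-period weights):
ΣP(Feb 2016)Q(Feb 2016) = 904.21×3 + 2.24×273 + 4.73×15 + 367.87×8 = 2712.63 + 611.52 + 70.95 + 2942.96 = 6338.06
ΣP(Jan 2016)Q(Feb 2016) = 625.97×3 + 2.09×273 + 4.62×15 + 268.00×8 = 1877.91 + 570.57 + 69.3 + 2144 = 4661.78
P = 6338.06 / 4661.78 × 100 = 135.9579
Fisher = √(L × P) = √(136.3988 × 135.9579) = 136.1782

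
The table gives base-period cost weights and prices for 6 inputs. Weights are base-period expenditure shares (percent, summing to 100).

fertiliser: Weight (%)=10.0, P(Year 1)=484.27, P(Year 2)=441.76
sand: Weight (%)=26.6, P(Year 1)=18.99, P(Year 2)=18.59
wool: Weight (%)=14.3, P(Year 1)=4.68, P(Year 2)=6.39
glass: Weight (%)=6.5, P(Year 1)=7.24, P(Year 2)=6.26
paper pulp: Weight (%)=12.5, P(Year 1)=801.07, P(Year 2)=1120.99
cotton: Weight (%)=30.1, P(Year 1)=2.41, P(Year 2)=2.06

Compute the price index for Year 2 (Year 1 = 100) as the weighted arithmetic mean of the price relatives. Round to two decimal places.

103.53

fertiliser: 10.0 × (441.76/484.27) = 10.0 × 0.912218 = 9.1222
sand: 26.6 × (18.59/18.99) = 26.6 × 0.978936 = 26.0397
wool: 14.3 × (6.39/4.68) = 14.3 × 1.365385 = 19.5250
glass: 6.5 × (6.26/7.24) = 6.5 × 0.864641 = 5.6202
paper pulp: 12.5 × (1120.99/801.07) = 12.5 × 1.399366 = 17.4921
cotton: 30.1 × (2.06/2.41) = 30.1 × 0.854772 = 25.7286
Index = Σ wᵢ·(p₁ᵢ/p₀ᵢ) = 9.1222 + 26.0397 + 19.5250 + 5.6202 + 17.4921 + 25.7286 = 103.5278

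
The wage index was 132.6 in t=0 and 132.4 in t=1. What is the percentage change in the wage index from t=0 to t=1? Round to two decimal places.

Change = (132.4 − 132.6) / 132.6 × 100
       = -0.2 / 132.6 × 100 = -0.1508%

-0.15%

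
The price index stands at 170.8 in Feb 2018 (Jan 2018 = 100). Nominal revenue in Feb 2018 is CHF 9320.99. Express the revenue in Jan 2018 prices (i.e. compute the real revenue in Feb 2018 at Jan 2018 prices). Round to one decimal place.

5457.3

Real = Nominal ÷ (Index/100) = 9320.99 ÷ (170.8/100)
     = 9320.99 ÷ 1.708 = 5457.2541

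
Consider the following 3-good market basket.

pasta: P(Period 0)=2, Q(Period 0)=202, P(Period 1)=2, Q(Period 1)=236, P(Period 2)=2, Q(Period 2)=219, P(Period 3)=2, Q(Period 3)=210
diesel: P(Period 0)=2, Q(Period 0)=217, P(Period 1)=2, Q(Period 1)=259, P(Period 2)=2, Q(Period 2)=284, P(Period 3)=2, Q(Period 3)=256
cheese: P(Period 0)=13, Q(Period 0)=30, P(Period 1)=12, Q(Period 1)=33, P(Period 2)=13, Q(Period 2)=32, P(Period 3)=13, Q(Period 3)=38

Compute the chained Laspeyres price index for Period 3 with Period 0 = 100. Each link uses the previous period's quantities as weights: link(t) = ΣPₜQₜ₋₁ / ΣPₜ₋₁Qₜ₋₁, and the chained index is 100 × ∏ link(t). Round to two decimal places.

Link Period 0→Period 1:
ΣP(Period 1)Q(Period 0) = 2×202 + 2×217 + 12×30 = 404 + 434 + 360 = 1198
ΣP(Period 0)Q(Period 0) = 2×202 + 2×217 + 13×30 = 404 + 434 + 390 = 1228
link = 1198/1228 = 0.975570
Link Period 1→Period 2:
ΣP(Period 2)Q(Period 1) = 2×236 + 2×259 + 13×33 = 472 + 518 + 429 = 1419
ΣP(Period 1)Q(Period 1) = 2×236 + 2×259 + 12×33 = 472 + 518 + 396 = 1386
link = 1419/1386 = 1.023810
Link Period 2→Period 3:
ΣP(Period 3)Q(Period 2) = 2×219 + 2×284 + 13×32 = 438 + 568 + 416 = 1422
ΣP(Period 2)Q(Period 2) = 2×219 + 2×284 + 13×32 = 438 + 568 + 416 = 1422
link = 1422/1422 = 1.000000
Chained index = 100 × 0.975570 × 1.023810 × 1.000000 = 99.8798

99.88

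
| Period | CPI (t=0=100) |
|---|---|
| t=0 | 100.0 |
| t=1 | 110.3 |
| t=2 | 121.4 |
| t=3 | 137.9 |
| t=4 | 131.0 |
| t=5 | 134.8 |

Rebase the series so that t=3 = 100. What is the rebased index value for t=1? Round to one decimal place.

80.0

Rebased(t=1) = 110.3 / 137.9 × 100 = 79.9855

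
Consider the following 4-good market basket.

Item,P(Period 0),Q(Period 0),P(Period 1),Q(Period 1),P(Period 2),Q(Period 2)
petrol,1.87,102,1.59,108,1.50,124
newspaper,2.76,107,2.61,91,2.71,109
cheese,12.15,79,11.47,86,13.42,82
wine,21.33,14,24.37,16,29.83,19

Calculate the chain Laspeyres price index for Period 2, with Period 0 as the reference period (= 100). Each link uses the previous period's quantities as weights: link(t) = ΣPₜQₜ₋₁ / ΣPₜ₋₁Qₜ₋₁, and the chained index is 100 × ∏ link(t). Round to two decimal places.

110.60

Link Period 0→Period 1:
ΣP(Period 1)Q(Period 0) = 1.59×102 + 2.61×107 + 11.47×79 + 24.37×14 = 162.18 + 279.27 + 906.13 + 341.18 = 1688.76
ΣP(Period 0)Q(Period 0) = 1.87×102 + 2.76×107 + 12.15×79 + 21.33×14 = 190.74 + 295.32 + 959.85 + 298.62 = 1744.53
link = 1688.76/1744.53 = 0.968032
Link Period 1→Period 2:
ΣP(Period 2)Q(Period 1) = 1.50×108 + 2.71×91 + 13.42×86 + 29.83×16 = 162 + 246.61 + 1154.12 + 477.28 = 2040.01
ΣP(Period 1)Q(Period 1) = 1.59×108 + 2.61×91 + 11.47×86 + 24.37×16 = 171.72 + 237.51 + 986.42 + 389.92 = 1785.57
link = 2040.01/1785.57 = 1.142498
Chained index = 100 × 0.968032 × 1.142498 = 110.5974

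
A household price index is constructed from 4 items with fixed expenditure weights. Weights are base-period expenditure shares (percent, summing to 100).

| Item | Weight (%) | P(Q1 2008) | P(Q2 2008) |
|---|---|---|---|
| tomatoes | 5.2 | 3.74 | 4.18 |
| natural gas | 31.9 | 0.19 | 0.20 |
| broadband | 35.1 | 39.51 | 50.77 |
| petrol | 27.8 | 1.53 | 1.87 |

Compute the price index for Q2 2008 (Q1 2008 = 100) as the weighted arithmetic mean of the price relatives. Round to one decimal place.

118.5

tomatoes: 5.2 × (4.18/3.74) = 5.2 × 1.117647 = 5.8118
natural gas: 31.9 × (0.20/0.19) = 31.9 × 1.052632 = 33.5789
broadband: 35.1 × (50.77/39.51) = 35.1 × 1.284991 = 45.1032
petrol: 27.8 × (1.87/1.53) = 27.8 × 1.222222 = 33.9778
Index = Σ wᵢ·(p₁ᵢ/p₀ᵢ) = 5.8118 + 33.5789 + 45.1032 + 33.9778 = 118.4717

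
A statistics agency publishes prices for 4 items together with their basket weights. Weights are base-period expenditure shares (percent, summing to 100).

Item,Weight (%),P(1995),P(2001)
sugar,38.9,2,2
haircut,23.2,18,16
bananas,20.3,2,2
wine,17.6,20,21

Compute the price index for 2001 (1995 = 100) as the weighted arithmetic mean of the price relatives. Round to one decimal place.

98.3

sugar: 38.9 × (2/2) = 38.9 × 1.000000 = 38.9000
haircut: 23.2 × (16/18) = 23.2 × 0.888889 = 20.6222
bananas: 20.3 × (2/2) = 20.3 × 1.000000 = 20.3000
wine: 17.6 × (21/20) = 17.6 × 1.050000 = 18.4800
Index = Σ wᵢ·(p₁ᵢ/p₀ᵢ) = 38.9000 + 20.6222 + 20.3000 + 18.4800 = 98.3022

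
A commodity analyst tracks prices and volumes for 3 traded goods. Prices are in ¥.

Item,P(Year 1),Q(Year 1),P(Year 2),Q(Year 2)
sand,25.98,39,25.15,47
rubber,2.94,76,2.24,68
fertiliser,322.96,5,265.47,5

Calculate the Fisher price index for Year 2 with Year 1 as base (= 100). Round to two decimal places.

Laspeyres component (base-period weights):
ΣP(Year 2)Q(Year 1) = 25.15×39 + 2.24×76 + 265.47×5 = 980.85 + 170.24 + 1327.35 = 2478.44
ΣP(Year 1)Q(Year 1) = 25.98×39 + 2.94×76 + 322.96×5 = 1013.22 + 223.44 + 1614.8 = 2851.46
L = 2478.44 / 2851.46 × 100 = 86.9183
Paasche component (current-period weights):
ΣP(Year 2)Q(Year 2) = 25.15×47 + 2.24×68 + 265.47×5 = 1182.05 + 152.32 + 1327.35 = 2661.72
ΣP(Year 1)Q(Year 2) = 25.98×47 + 2.94×68 + 322.96×5 = 1221.06 + 199.92 + 1614.8 = 3035.78
P = 2661.72 / 3035.78 × 100 = 87.6783
Fisher = √(L × P) = √(86.9183 × 87.6783) = 87.2975

87.30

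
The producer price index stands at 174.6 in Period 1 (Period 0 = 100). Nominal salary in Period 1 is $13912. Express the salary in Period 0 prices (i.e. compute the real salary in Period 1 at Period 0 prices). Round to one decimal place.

7967.9

Real = Nominal ÷ (Index/100) = 13912 ÷ (174.6/100)
     = 13912 ÷ 1.746 = 7967.9267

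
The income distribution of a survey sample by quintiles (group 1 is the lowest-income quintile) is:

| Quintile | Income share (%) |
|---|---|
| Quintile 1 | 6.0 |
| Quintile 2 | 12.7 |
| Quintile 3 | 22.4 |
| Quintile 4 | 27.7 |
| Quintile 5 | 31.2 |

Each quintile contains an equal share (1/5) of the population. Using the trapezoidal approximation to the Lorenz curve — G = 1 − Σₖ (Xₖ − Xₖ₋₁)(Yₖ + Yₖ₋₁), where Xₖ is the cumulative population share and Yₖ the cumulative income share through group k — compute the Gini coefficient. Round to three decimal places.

0.262

Cumulative income shares Yₖ: 0.0600, 0.1870, 0.4110, 0.6880, 1.0000
Σ (Xₖ−Xₖ₋₁)(Yₖ+Yₖ₋₁) = (1/5)(0.0600+0.0000) + (1/5)(0.1870+0.0600) + (1/5)(0.4110+0.1870) + (1/5)(0.6880+0.4110) + (1/5)(1.0000+0.6880)
  = 0.0120 + 0.0494 + 0.1196 + 0.2198 + 0.3376 = 0.7384
G = 1 − 0.7384 = 0.2616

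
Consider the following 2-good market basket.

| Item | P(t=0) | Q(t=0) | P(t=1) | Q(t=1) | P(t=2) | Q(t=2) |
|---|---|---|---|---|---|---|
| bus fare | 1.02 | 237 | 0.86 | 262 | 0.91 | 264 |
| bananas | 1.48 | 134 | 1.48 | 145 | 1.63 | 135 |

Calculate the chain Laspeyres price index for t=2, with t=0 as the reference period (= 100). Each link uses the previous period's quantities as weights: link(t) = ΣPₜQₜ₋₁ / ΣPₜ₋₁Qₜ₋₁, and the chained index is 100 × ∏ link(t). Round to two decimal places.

98.62

Link t=0→t=1:
ΣP(t=1)Q(t=0) = 0.86×237 + 1.48×134 = 203.82 + 198.32 = 402.14
ΣP(t=0)Q(t=0) = 1.02×237 + 1.48×134 = 241.74 + 198.32 = 440.06
link = 402.14/440.06 = 0.913830
Link t=1→t=2:
ΣP(t=2)Q(t=1) = 0.91×262 + 1.63×145 = 238.42 + 236.35 = 474.77
ΣP(t=1)Q(t=1) = 0.86×262 + 1.48×145 = 225.32 + 214.6 = 439.92
link = 474.77/439.92 = 1.079219
Chained index = 100 × 0.913830 × 1.079219 = 98.6223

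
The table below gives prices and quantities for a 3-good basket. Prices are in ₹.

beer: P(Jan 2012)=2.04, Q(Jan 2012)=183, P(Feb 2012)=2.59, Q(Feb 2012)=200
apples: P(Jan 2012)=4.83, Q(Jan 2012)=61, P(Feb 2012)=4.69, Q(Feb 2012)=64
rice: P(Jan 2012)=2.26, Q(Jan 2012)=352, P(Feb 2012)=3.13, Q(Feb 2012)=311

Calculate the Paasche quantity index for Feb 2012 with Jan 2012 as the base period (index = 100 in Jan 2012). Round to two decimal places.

96.23

Paasche quantity index uses current-period prices as weights.
ΣP(Feb 2012)·Q(Feb 2012) = 2.59×200 + 4.69×64 + 3.13×311 = 518 + 300.16 + 973.43 = 1791.59
ΣP(Feb 2012)·Q(Jan 2012) = 2.59×183 + 4.69×61 + 3.13×352 = 473.97 + 286.09 + 1101.76 = 1861.82
Index = 1791.59 / 1861.82 × 100 = 96.2279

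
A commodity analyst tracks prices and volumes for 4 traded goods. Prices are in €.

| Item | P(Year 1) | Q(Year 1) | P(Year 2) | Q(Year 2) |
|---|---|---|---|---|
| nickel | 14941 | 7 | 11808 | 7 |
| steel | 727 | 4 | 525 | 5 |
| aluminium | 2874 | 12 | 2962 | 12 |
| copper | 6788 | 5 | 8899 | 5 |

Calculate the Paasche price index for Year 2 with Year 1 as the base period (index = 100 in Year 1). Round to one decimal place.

93.6

Paasche price index uses current-period quantities as weights.
ΣP(Year 2)·Q(Year 2) = 11808×7 + 525×5 + 2962×12 + 8899×5 = 82656 + 2625 + 35544 + 44495 = 165320
ΣP(Year 1)·Q(Year 2) = 14941×7 + 727×5 + 2874×12 + 6788×5 = 104587 + 3635 + 34488 + 33940 = 176650
Index = 165320 / 176650 × 100 = 93.5862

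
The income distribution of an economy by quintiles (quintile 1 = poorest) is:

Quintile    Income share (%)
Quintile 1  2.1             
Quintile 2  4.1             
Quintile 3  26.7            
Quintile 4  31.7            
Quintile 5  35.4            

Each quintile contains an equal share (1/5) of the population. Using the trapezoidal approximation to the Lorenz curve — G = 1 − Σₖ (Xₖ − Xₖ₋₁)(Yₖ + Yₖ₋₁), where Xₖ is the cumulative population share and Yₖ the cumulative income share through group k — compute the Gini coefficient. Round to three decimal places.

Cumulative income shares Yₖ: 0.0210, 0.0620, 0.3290, 0.6460, 1.0000
Σ (Xₖ−Xₖ₋₁)(Yₖ+Yₖ₋₁) = (1/5)(0.0210+0.0000) + (1/5)(0.0620+0.0210) + (1/5)(0.3290+0.0620) + (1/5)(0.6460+0.3290) + (1/5)(1.0000+0.6460)
  = 0.0042 + 0.0166 + 0.0782 + 0.1950 + 0.3292 = 0.6232
G = 1 − 0.6232 = 0.3768

0.377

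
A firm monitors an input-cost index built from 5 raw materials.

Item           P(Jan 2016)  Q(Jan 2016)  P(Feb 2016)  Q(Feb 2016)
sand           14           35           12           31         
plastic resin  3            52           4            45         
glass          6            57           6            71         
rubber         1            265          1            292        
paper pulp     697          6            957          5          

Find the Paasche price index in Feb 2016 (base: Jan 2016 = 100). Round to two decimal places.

126.89

Paasche price index uses current-period quantities as weights.
ΣP(Feb 2016)·Q(Feb 2016) = 12×31 + 4×45 + 6×71 + 1×292 + 957×5 = 372 + 180 + 426 + 292 + 4785 = 6055
ΣP(Jan 2016)·Q(Feb 2016) = 14×31 + 3×45 + 6×71 + 1×292 + 697×5 = 434 + 135 + 426 + 292 + 3485 = 4772
Index = 6055 / 4772 × 100 = 126.8860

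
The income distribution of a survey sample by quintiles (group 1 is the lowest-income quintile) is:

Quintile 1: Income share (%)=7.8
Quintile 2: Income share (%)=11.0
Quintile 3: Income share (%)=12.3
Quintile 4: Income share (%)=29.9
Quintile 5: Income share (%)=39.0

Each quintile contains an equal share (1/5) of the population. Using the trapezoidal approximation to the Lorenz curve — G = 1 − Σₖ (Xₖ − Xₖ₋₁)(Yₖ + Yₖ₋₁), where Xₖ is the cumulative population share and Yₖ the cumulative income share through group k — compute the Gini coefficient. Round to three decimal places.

Cumulative income shares Yₖ: 0.0780, 0.1880, 0.3110, 0.6100, 1.0000
Σ (Xₖ−Xₖ₋₁)(Yₖ+Yₖ₋₁) = (1/5)(0.0780+0.0000) + (1/5)(0.1880+0.0780) + (1/5)(0.3110+0.1880) + (1/5)(0.6100+0.3110) + (1/5)(1.0000+0.6100)
  = 0.0156 + 0.0532 + 0.0998 + 0.1842 + 0.3220 = 0.6748
G = 1 − 0.6748 = 0.3252

0.325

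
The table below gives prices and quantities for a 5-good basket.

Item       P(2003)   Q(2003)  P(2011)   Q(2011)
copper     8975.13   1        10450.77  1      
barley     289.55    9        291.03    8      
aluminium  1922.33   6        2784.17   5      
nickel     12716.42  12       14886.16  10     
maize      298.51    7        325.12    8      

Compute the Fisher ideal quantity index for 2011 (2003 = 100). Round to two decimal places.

84.59

Laspeyres component (base-period weights):
ΣP(2003)Q(2011) = 8975.13×1 + 289.55×8 + 1922.33×5 + 12716.42×10 + 298.51×8 = 8975.13 + 2316.4 + 9611.65 + 127164.2 + 2388.08 = 150455.46
ΣP(2003)Q(2003) = 8975.13×1 + 289.55×9 + 1922.33×6 + 12716.42×12 + 298.51×7 = 8975.13 + 2605.95 + 11533.98 + 152597.04 + 2089.57 = 177801.67
L = 150455.46 / 177801.67 × 100 = 84.6198
Paasche component (current-period weights):
ΣP(2011)Q(2011) = 10450.77×1 + 291.03×8 + 2784.17×5 + 14886.16×10 + 325.12×8 = 10450.77 + 2328.24 + 13920.85 + 148861.6 + 2600.96 = 178162.42
ΣP(2011)Q(2003) = 10450.77×1 + 291.03×9 + 2784.17×6 + 14886.16×12 + 325.12×7 = 10450.77 + 2619.27 + 16705.02 + 178633.92 + 2275.84 = 210684.82
P = 178162.42 / 210684.82 × 100 = 84.5635
Fisher = √(L × P) = √(84.6198 × 84.5635) = 84.5916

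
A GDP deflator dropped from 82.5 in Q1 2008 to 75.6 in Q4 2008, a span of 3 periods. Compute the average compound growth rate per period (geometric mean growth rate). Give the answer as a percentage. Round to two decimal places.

Growth factor = (75.6/82.5)^(1/3) = (0.916364)^(1/3) = 0.971306
Growth rate = 0.971306 − 1 = -0.028694 = -2.8694%

-2.87%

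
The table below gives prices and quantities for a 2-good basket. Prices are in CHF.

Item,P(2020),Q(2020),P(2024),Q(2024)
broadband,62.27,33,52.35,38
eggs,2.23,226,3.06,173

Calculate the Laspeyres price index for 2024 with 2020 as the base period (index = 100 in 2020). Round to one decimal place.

94.5

Laspeyres price index uses base-period quantities as weights.
ΣP(2024)·Q(2020) = 52.35×33 + 3.06×226 = 1727.55 + 691.56 = 2419.11
ΣP(2020)·Q(2020) = 62.27×33 + 2.23×226 = 2054.91 + 503.98 = 2558.89
Index = 2419.11 / 2558.89 × 100 = 94.5375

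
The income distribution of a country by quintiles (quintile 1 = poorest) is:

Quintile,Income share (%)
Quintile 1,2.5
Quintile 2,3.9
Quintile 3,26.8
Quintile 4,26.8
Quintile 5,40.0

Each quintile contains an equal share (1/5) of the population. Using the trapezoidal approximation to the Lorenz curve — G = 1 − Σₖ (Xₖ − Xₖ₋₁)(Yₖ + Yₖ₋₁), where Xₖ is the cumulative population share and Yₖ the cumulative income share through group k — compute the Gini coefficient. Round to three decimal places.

Cumulative income shares Yₖ: 0.0250, 0.0640, 0.3320, 0.6000, 1.0000
Σ (Xₖ−Xₖ₋₁)(Yₖ+Yₖ₋₁) = (1/5)(0.0250+0.0000) + (1/5)(0.0640+0.0250) + (1/5)(0.3320+0.0640) + (1/5)(0.6000+0.3320) + (1/5)(1.0000+0.6000)
  = 0.0050 + 0.0178 + 0.0792 + 0.1864 + 0.3200 = 0.6084
G = 1 − 0.6084 = 0.3916

0.392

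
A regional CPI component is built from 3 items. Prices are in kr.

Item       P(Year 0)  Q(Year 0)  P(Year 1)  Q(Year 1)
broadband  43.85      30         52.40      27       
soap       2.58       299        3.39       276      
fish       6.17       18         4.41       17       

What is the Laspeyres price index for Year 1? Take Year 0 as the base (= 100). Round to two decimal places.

121.25

Laspeyres price index uses base-period quantities as weights.
ΣP(Year 1)·Q(Year 0) = 52.40×30 + 3.39×299 + 4.41×18 = 1572 + 1013.61 + 79.38 = 2664.99
ΣP(Year 0)·Q(Year 0) = 43.85×30 + 2.58×299 + 6.17×18 = 1315.5 + 771.42 + 111.06 = 2197.98
Index = 2664.99 / 2197.98 × 100 = 121.2472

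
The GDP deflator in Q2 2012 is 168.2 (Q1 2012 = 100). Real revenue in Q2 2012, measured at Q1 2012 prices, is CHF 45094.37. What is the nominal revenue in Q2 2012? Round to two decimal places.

75848.73

Nominal = Real × (Index/100) = 45094.37 × (168.2/100)
        = 45094.37 × 1.682 = 75848.7303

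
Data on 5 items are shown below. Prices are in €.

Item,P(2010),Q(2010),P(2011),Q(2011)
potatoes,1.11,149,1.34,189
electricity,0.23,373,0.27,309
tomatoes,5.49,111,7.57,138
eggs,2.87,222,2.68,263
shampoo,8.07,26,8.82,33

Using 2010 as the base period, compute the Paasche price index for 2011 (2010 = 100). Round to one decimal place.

Paasche price index uses current-period quantities as weights.
ΣP(2011)·Q(2011) = 1.34×189 + 0.27×309 + 7.57×138 + 2.68×263 + 8.82×33 = 253.26 + 83.43 + 1044.66 + 704.84 + 291.06 = 2377.25
ΣP(2010)·Q(2011) = 1.11×189 + 0.23×309 + 5.49×138 + 2.87×263 + 8.07×33 = 209.79 + 71.07 + 757.62 + 754.81 + 266.31 = 2059.6
Index = 2377.25 / 2059.6 × 100 = 115.4229

115.4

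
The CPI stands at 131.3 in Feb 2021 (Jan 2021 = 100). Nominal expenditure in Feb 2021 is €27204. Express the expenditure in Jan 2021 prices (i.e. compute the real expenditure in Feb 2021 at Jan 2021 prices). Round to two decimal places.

Real = Nominal ÷ (Index/100) = 27204 ÷ (131.3/100)
     = 27204 ÷ 1.313 = 20718.9642

20718.96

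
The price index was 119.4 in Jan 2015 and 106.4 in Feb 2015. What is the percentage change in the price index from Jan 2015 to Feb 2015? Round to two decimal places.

Change = (106.4 − 119.4) / 119.4 × 100
       = -13.0 / 119.4 × 100 = -10.8878%

-10.89%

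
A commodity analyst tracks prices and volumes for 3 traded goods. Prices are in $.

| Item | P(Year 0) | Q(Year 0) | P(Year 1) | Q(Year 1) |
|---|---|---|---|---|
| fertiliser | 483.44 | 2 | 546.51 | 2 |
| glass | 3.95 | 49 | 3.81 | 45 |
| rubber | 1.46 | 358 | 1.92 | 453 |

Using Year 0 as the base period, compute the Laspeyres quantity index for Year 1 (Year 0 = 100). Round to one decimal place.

107.3

Laspeyres quantity index uses base-period prices as weights.
ΣP(Year 0)·Q(Year 1) = 483.44×2 + 3.95×45 + 1.46×453 = 966.88 + 177.75 + 661.38 = 1806.01
ΣP(Year 0)·Q(Year 0) = 483.44×2 + 3.95×49 + 1.46×358 = 966.88 + 193.55 + 522.68 = 1683.11
Index = 1806.01 / 1683.11 × 100 = 107.3020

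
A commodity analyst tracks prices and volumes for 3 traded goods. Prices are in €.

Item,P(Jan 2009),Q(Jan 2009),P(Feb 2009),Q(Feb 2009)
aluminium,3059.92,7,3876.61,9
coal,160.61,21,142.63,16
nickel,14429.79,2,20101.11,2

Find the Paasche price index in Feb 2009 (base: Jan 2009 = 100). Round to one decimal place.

131.2

Paasche price index uses current-period quantities as weights.
ΣP(Feb 2009)·Q(Feb 2009) = 3876.61×9 + 142.63×16 + 20101.11×2 = 34889.49 + 2282.08 + 40202.22 = 77373.79
ΣP(Jan 2009)·Q(Feb 2009) = 3059.92×9 + 160.61×16 + 14429.79×2 = 27539.28 + 2569.76 + 28859.58 = 58968.62
Index = 77373.79 / 58968.62 × 100 = 131.2118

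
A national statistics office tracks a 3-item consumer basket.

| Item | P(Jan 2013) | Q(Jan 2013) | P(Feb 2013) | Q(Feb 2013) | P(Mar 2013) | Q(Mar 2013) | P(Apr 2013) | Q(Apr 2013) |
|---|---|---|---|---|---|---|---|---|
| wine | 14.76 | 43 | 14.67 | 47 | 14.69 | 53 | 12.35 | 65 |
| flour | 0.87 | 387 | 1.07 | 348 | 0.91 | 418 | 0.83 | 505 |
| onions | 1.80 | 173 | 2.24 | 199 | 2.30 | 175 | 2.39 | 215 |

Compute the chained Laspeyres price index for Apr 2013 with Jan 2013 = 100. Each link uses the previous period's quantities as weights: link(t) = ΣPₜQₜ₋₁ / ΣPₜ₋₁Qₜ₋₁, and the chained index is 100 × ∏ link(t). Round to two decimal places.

Link Jan 2013→Feb 2013:
ΣP(Feb 2013)Q(Jan 2013) = 14.67×43 + 1.07×387 + 2.24×173 = 630.81 + 414.09 + 387.52 = 1432.42
ΣP(Jan 2013)Q(Jan 2013) = 14.76×43 + 0.87×387 + 1.80×173 = 634.68 + 336.69 + 311.4 = 1282.77
link = 1432.42/1282.77 = 1.116662
Link Feb 2013→Mar 2013:
ΣP(Mar 2013)Q(Feb 2013) = 14.69×47 + 0.91×348 + 2.30×199 = 690.43 + 316.68 + 457.7 = 1464.81
ΣP(Feb 2013)Q(Feb 2013) = 14.67×47 + 1.07×348 + 2.24×199 = 689.49 + 372.36 + 445.76 = 1507.61
link = 1464.81/1507.61 = 0.971611
Link Mar 2013→Apr 2013:
ΣP(Apr 2013)Q(Mar 2013) = 12.35×53 + 0.83×418 + 2.39×175 = 654.55 + 346.94 + 418.25 = 1419.74
ΣP(Mar 2013)Q(Mar 2013) = 14.69×53 + 0.91×418 + 2.30×175 = 778.57 + 380.38 + 402.5 = 1561.45
link = 1419.74/1561.45 = 0.909245
Chained index = 100 × 1.116662 × 0.971611 × 0.909245 = 98.6494

98.65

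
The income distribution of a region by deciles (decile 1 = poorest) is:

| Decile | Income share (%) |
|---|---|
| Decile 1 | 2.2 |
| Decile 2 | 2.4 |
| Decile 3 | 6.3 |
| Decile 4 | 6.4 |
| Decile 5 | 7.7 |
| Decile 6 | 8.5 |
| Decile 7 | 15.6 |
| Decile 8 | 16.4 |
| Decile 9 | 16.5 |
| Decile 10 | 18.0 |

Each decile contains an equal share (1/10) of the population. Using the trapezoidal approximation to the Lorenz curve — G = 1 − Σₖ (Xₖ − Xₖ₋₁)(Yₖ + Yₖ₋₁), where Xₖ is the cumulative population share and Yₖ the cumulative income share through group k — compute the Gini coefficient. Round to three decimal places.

0.320

Cumulative income shares Yₖ: 0.0220, 0.0460, 0.1090, 0.1730, 0.2500, 0.3350, 0.4910, 0.6550, 0.8200, 1.0000
Σ (Xₖ−Xₖ₋₁)(Yₖ+Yₖ₋₁) = (1/10)(0.0220+0.0000) + (1/10)(0.0460+0.0220) + (1/10)(0.1090+0.0460) + (1/10)(0.1730+0.1090) + (1/10)(0.2500+0.1730) + (1/10)(0.3350+0.2500) + (1/10)(0.4910+0.3350) + (1/10)(0.6550+0.4910) + (1/10)(0.8200+0.6550) + (1/10)(1.0000+0.8200)
  = 0.0022 + 0.0068 + 0.0155 + 0.0282 + 0.0423 + 0.0585 + 0.0826 + 0.1146 + 0.1475 + 0.1820 = 0.6802
G = 1 − 0.6802 = 0.3198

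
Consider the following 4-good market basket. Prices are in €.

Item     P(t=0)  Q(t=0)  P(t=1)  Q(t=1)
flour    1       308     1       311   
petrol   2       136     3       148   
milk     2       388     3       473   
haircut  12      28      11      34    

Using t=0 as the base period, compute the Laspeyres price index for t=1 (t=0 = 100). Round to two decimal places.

129.31

Laspeyres price index uses base-period quantities as weights.
ΣP(t=1)·Q(t=0) = 1×308 + 3×136 + 3×388 + 11×28 = 308 + 408 + 1164 + 308 = 2188
ΣP(t=0)·Q(t=0) = 1×308 + 2×136 + 2×388 + 12×28 = 308 + 272 + 776 + 336 = 1692
Index = 2188 / 1692 × 100 = 129.3144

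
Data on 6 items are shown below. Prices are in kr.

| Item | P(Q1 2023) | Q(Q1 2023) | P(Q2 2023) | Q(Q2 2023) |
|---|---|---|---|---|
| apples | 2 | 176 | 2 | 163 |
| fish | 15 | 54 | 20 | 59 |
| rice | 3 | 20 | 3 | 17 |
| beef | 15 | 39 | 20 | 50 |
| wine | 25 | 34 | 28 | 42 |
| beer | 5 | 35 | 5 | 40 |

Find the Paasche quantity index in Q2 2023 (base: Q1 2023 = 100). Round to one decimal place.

Paasche quantity index uses current-period prices as weights.
ΣP(Q2 2023)·Q(Q2 2023) = 2×163 + 20×59 + 3×17 + 20×50 + 28×42 + 5×40 = 326 + 1180 + 51 + 1000 + 1176 + 200 = 3933
ΣP(Q2 2023)·Q(Q1 2023) = 2×176 + 20×54 + 3×20 + 20×39 + 28×34 + 5×35 = 352 + 1080 + 60 + 780 + 952 + 175 = 3399
Index = 3933 / 3399 × 100 = 115.7105

115.7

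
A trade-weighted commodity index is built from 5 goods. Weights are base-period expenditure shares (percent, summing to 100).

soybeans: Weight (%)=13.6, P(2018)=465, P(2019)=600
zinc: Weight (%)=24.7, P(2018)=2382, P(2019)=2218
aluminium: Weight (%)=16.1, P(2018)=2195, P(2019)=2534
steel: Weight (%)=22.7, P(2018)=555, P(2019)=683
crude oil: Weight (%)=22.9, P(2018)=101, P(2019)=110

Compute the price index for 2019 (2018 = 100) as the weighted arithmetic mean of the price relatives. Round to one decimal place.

112.0

soybeans: 13.6 × (600/465) = 13.6 × 1.290323 = 17.5484
zinc: 24.7 × (2218/2382) = 24.7 × 0.931150 = 22.9994
aluminium: 16.1 × (2534/2195) = 16.1 × 1.154442 = 18.5865
steel: 22.7 × (683/555) = 22.7 × 1.230631 = 27.9353
crude oil: 22.9 × (110/101) = 22.9 × 1.089109 = 24.9406
Index = Σ wᵢ·(p₁ᵢ/p₀ᵢ) = 17.5484 + 22.9994 + 18.5865 + 27.9353 + 24.9406 = 112.0102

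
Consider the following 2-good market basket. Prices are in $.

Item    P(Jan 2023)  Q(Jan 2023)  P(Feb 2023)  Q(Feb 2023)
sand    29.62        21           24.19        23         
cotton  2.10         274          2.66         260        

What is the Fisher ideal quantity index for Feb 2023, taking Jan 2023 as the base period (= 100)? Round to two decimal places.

Laspeyres component (base-period weights):
ΣP(Jan 2023)Q(Feb 2023) = 29.62×23 + 2.10×260 = 681.26 + 546 = 1227.26
ΣP(Jan 2023)Q(Jan 2023) = 29.62×21 + 2.10×274 = 622.02 + 575.4 = 1197.42
L = 1227.26 / 1197.42 × 100 = 102.4920
Paasche component (current-period weights):
ΣP(Feb 2023)Q(Feb 2023) = 24.19×23 + 2.66×260 = 556.37 + 691.6 = 1247.97
ΣP(Feb 2023)Q(Jan 2023) = 24.19×21 + 2.66×274 = 507.99 + 728.84 = 1236.83
P = 1247.97 / 1236.83 × 100 = 100.9007
Fisher = √(L × P) = √(102.4920 × 100.9007) = 101.6932

101.69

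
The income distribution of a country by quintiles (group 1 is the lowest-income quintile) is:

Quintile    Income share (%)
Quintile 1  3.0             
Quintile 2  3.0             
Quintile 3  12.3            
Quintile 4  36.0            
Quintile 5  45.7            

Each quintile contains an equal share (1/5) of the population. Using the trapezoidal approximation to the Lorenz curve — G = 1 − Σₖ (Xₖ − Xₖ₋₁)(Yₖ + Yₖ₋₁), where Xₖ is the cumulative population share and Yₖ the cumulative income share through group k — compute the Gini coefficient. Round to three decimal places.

Cumulative income shares Yₖ: 0.0300, 0.0600, 0.1830, 0.5430, 1.0000
Σ (Xₖ−Xₖ₋₁)(Yₖ+Yₖ₋₁) = (1/5)(0.0300+0.0000) + (1/5)(0.0600+0.0300) + (1/5)(0.1830+0.0600) + (1/5)(0.5430+0.1830) + (1/5)(1.0000+0.5430)
  = 0.0060 + 0.0180 + 0.0486 + 0.1452 + 0.3086 = 0.5264
G = 1 − 0.5264 = 0.4736

0.474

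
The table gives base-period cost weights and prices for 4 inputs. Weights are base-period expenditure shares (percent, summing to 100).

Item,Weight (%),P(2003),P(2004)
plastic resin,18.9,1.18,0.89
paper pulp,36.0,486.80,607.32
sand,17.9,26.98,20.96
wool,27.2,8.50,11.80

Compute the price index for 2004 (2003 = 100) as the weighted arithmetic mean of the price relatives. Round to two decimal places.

110.83

plastic resin: 18.9 × (0.89/1.18) = 18.9 × 0.754237 = 14.2551
paper pulp: 36.0 × (607.32/486.80) = 36.0 × 1.247576 = 44.9127
sand: 17.9 × (20.96/26.98) = 17.9 × 0.776872 = 13.9060
wool: 27.2 × (11.80/8.50) = 27.2 × 1.388235 = 37.7600
Index = Σ wᵢ·(p₁ᵢ/p₀ᵢ) = 14.2551 + 44.9127 + 13.9060 + 37.7600 = 110.8338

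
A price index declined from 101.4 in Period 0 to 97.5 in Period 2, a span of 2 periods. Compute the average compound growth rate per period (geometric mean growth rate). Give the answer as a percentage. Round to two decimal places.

-1.94%

Growth factor = (97.5/101.4)^(1/2) = (0.961538)^(1/2) = 0.980581
Growth rate = 0.980581 − 1 = -0.019419 = -1.9419%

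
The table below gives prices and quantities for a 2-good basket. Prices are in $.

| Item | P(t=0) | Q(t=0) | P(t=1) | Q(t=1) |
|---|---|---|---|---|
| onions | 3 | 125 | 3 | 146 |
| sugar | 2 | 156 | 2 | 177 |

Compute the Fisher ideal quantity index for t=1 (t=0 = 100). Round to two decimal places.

115.28

Laspeyres component (base-period weights):
ΣP(t=0)Q(t=1) = 3×146 + 2×177 = 438 + 354 = 792
ΣP(t=0)Q(t=0) = 3×125 + 2×156 = 375 + 312 = 687
L = 792 / 687 × 100 = 115.2838
Paasche component (current-period weights):
ΣP(t=1)Q(t=1) = 3×146 + 2×177 = 438 + 354 = 792
ΣP(t=1)Q(t=0) = 3×125 + 2×156 = 375 + 312 = 687
P = 792 / 687 × 100 = 115.2838
Fisher = √(L × P) = √(115.2838 × 115.2838) = 115.2838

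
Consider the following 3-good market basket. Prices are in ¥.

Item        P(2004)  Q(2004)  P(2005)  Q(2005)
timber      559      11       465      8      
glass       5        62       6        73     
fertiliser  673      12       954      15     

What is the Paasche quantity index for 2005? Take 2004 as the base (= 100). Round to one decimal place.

Paasche quantity index uses current-period prices as weights.
ΣP(2005)·Q(2005) = 465×8 + 6×73 + 954×15 = 3720 + 438 + 14310 = 18468
ΣP(2005)·Q(2004) = 465×11 + 6×62 + 954×12 = 5115 + 372 + 11448 = 16935
Index = 18468 / 16935 × 100 = 109.0523

109.1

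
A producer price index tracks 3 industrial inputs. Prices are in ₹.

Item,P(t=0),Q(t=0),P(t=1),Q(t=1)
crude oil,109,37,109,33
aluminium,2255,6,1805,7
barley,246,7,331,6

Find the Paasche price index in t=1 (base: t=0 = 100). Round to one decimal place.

87.3

Paasche price index uses current-period quantities as weights.
ΣP(t=1)·Q(t=1) = 109×33 + 1805×7 + 331×6 = 3597 + 12635 + 1986 = 18218
ΣP(t=0)·Q(t=1) = 109×33 + 2255×7 + 246×6 = 3597 + 15785 + 1476 = 20858
Index = 18218 / 20858 × 100 = 87.3430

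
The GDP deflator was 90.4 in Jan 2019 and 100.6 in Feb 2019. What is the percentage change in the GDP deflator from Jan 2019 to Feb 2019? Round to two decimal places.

Change = (100.6 − 90.4) / 90.4 × 100
       = 10.2 / 90.4 × 100 = 11.2832%

11.28%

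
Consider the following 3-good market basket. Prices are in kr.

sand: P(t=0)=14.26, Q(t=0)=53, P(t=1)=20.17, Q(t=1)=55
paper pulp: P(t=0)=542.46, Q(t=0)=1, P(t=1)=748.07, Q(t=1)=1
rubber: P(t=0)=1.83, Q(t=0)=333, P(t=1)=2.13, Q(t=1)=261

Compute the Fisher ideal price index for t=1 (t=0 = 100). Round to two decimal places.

133.09

Laspeyres component (base-period weights):
ΣP(t=1)Q(t=0) = 20.17×53 + 748.07×1 + 2.13×333 = 1069.01 + 748.07 + 709.29 = 2526.37
ΣP(t=0)Q(t=0) = 14.26×53 + 542.46×1 + 1.83×333 = 755.78 + 542.46 + 609.39 = 1907.63
L = 2526.37 / 1907.63 × 100 = 132.4350
Paasche component (current-period weights):
ΣP(t=1)Q(t=1) = 20.17×55 + 748.07×1 + 2.13×261 = 1109.35 + 748.07 + 555.93 = 2413.35
ΣP(t=0)Q(t=1) = 14.26×55 + 542.46×1 + 1.83×261 = 784.3 + 542.46 + 477.63 = 1804.39
P = 2413.35 / 1804.39 × 100 = 133.7488
Fisher = √(L × P) = √(132.4350 × 133.7488) = 133.0903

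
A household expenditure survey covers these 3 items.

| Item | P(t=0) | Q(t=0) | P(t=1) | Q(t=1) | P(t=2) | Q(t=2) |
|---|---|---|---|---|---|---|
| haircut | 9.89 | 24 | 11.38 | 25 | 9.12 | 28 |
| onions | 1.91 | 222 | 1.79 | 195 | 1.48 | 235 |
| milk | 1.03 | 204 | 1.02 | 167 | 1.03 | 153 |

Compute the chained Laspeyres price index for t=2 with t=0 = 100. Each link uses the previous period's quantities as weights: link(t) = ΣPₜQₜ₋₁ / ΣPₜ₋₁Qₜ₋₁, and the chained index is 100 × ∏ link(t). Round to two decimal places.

Link t=0→t=1:
ΣP(t=1)Q(t=0) = 11.38×24 + 1.79×222 + 1.02×204 = 273.12 + 397.38 + 208.08 = 878.58
ΣP(t=0)Q(t=0) = 9.89×24 + 1.91×222 + 1.03×204 = 237.36 + 424.02 + 210.12 = 871.5
link = 878.58/871.5 = 1.008124
Link t=1→t=2:
ΣP(t=2)Q(t=1) = 9.12×25 + 1.48×195 + 1.03×167 = 228 + 288.6 + 172.01 = 688.61
ΣP(t=1)Q(t=1) = 11.38×25 + 1.79×195 + 1.02×167 = 284.5 + 349.05 + 170.34 = 803.89
link = 688.61/803.89 = 0.856597
Chained index = 100 × 1.008124 × 0.856597 = 86.3556

86.36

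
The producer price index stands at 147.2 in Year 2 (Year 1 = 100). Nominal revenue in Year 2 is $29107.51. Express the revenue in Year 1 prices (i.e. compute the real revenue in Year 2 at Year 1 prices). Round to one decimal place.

Real = Nominal ÷ (Index/100) = 29107.51 ÷ (147.2/100)
     = 29107.51 ÷ 1.472 = 19774.1236

19774.1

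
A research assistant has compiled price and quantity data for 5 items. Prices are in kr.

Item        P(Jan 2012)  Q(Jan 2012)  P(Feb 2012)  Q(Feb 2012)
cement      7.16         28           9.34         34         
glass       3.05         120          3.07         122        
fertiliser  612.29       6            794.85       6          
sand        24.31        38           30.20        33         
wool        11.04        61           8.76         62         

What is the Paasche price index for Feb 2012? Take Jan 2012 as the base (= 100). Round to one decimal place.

121.2

Paasche price index uses current-period quantities as weights.
ΣP(Feb 2012)·Q(Feb 2012) = 9.34×34 + 3.07×122 + 794.85×6 + 30.20×33 + 8.76×62 = 317.56 + 374.54 + 4769.1 + 996.6 + 543.12 = 7000.92
ΣP(Jan 2012)·Q(Feb 2012) = 7.16×34 + 3.05×122 + 612.29×6 + 24.31×33 + 11.04×62 = 243.44 + 372.1 + 3673.74 + 802.23 + 684.48 = 5775.99
Index = 7000.92 / 5775.99 × 100 = 121.2073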